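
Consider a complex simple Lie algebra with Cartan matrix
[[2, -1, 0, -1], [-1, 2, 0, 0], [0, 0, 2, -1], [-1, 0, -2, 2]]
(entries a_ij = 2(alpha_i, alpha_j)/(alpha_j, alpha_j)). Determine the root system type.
The matrix has rank 4 with 2's on the diagonal. Reading the off-diagonal entries as Dynkin edges (a single edge where a_ij = a_ji = -1; a double or triple edge where a_ij * a_ji = 2 or 3), the diagram is a chain of 4 nodes with a double edge at one end; the terminal node there is the unique short simple root (B_4). One simple-root ordering that puts it in standard form is (alpha_2, alpha_1, alpha_4, alpha_3). So the algebra is type B_4, i.e. so(9).

B4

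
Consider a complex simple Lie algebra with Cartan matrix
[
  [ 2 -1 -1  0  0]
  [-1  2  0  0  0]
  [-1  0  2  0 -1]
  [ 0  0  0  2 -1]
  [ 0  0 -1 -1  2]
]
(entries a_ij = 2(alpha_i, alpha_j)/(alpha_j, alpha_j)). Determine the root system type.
A_5

The matrix has rank 5 with 2's on the diagonal. Reading the off-diagonal entries as Dynkin edges (a single edge where a_ij = a_ji = -1; a double or triple edge where a_ij * a_ji = 2 or 3), the diagram is a chain of 5 nodes with single edges (A_5). One simple-root ordering that puts it in standard form is (alpha_2, alpha_1, alpha_3, alpha_5, alpha_4). So the algebra is type A_5, i.e. sl(6).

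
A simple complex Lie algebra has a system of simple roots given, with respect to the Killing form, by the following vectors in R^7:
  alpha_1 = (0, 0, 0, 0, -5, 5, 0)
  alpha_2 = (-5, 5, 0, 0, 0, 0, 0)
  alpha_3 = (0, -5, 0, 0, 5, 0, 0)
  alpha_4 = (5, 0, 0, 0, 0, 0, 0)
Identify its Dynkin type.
B4

Compute the Cartan integers a_ij = 2(alpha_i, alpha_j)/(alpha_j, alpha_j); the resulting 4x4 Cartan matrix is
[[2, 0, -1, 0], [0, 2, -1, -2], [-1, -1, 2, 0], [0, -1, 0, 2]].
The roots have two lengths (squared-length ratio 2:1); the short ones are alpha_{4}. The associated Dynkin diagram is a chain of 4 nodes with a double edge at one end; the terminal node there is the unique short simple root (B_4), so the type is B_4 (the algebra so(9)).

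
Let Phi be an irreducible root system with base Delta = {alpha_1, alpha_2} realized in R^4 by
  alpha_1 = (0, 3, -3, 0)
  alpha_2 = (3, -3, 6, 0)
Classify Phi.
Compute the Cartan integers a_ij = 2(alpha_i, alpha_j)/(alpha_j, alpha_j); the resulting 2x2 Cartan matrix is
[[2, -1], [-3, 2]].
The roots have two lengths (squared-length ratio 3:1); the short ones are alpha_{1}. The associated Dynkin diagram is two nodes joined by a triple edge (G_2), so the type is G_2.

G_2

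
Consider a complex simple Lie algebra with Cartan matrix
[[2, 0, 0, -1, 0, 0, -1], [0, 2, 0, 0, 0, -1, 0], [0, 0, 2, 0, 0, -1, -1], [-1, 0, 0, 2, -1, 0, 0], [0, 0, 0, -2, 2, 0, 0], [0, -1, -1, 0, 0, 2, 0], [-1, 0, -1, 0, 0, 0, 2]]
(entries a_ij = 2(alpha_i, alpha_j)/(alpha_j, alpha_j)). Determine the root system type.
C7

The matrix has rank 7 with 2's on the diagonal. Reading the off-diagonal entries as Dynkin edges (a single edge where a_ij = a_ji = -1; a double or triple edge where a_ij * a_ji = 2 or 3), the diagram is a chain of 7 nodes with a double edge at one end; the terminal node there is the unique long simple root (C_7). One simple-root ordering that puts it in standard form is (alpha_2, alpha_6, alpha_3, alpha_7, alpha_1, alpha_4, alpha_5). So the algebra is type C_7, i.e. sp(14).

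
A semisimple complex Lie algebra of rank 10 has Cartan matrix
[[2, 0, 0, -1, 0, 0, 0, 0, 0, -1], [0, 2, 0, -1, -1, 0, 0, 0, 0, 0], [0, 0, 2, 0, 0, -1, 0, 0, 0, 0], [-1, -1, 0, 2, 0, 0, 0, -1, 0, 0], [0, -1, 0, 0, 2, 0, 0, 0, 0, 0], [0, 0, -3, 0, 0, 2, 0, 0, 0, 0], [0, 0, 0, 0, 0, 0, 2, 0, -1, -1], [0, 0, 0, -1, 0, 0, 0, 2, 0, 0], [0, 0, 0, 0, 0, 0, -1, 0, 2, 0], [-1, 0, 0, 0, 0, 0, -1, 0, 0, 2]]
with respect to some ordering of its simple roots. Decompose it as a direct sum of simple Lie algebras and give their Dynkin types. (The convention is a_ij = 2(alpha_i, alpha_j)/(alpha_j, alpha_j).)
E8 + G2

The diagram associated to this matrix has two connected components: the simple roots {alpha_1, alpha_2, alpha_4, alpha_5, alpha_7, alpha_8, alpha_9, alpha_10} form a chain of 7 nodes with one extra node attached to the third node from one end (E_8), and {alpha_3, alpha_6} form two nodes joined by a triple edge (G_2). A semisimple Lie algebra decomposes uniquely as the direct sum of simple ideals, one per connected component of its Dynkin diagram, so g ≅ E_8 ⊕ G_2 (dimension 248 + 14 = 262).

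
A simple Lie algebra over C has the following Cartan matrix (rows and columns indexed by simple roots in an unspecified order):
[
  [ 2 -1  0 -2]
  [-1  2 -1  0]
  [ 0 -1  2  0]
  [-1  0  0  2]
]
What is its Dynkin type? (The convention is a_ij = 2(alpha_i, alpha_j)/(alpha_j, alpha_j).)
type B_4

The matrix has rank 4 with 2's on the diagonal. Reading the off-diagonal entries as Dynkin edges (a single edge where a_ij = a_ji = -1; a double or triple edge where a_ij * a_ji = 2 or 3), the diagram is a chain of 4 nodes with a double edge at one end; the terminal node there is the unique short simple root (B_4). One simple-root ordering that puts it in standard form is (alpha_3, alpha_2, alpha_1, alpha_4). So the algebra is type B_4, i.e. so(9).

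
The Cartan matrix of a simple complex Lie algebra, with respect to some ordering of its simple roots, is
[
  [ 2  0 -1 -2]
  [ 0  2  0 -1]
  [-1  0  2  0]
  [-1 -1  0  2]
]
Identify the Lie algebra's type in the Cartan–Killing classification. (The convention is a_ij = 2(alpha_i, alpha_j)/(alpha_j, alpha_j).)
The matrix has rank 4 with 2's on the diagonal. Reading the off-diagonal entries as Dynkin edges (a single edge where a_ij = a_ji = -1; a double or triple edge where a_ij * a_ji = 2 or 3), the diagram is a chain of 4 nodes with a double edge between the middle two (F_4). One simple-root ordering that puts it in standard form is (alpha_3, alpha_1, alpha_4, alpha_2). So the algebra is type F_4.

type F_4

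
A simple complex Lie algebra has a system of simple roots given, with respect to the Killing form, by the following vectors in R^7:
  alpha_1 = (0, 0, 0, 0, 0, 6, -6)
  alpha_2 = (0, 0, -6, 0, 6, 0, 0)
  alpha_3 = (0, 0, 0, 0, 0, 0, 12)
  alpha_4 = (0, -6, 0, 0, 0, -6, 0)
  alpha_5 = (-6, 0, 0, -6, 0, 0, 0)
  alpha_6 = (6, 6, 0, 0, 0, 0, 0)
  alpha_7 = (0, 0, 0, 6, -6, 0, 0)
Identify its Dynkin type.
type C_7

Compute the Cartan integers a_ij = 2(alpha_i, alpha_j)/(alpha_j, alpha_j); the resulting 7x7 Cartan matrix is
[[2, 0, -1, -1, 0, 0, 0], [0, 2, 0, 0, 0, 0, -1], [-2, 0, 2, 0, 0, 0, 0], [-1, 0, 0, 2, 0, -1, 0], [0, 0, 0, 0, 2, -1, -1], [0, 0, 0, -1, -1, 2, 0], [0, -1, 0, 0, -1, 0, 2]].
The roots have two lengths (squared-length ratio 2:1); the short ones are alpha_{1,2,4,5,6,7}. The associated Dynkin diagram is a chain of 7 nodes with a double edge at one end; the terminal node there is the unique long simple root (C_7), so the type is C_7 (the algebra sp(14)).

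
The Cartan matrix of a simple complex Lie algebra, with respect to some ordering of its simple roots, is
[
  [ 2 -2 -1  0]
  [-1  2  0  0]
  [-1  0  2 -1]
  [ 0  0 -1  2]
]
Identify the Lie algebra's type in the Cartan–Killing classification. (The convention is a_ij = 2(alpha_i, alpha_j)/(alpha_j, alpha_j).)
type B_4

The matrix has rank 4 with 2's on the diagonal. Reading the off-diagonal entries as Dynkin edges (a single edge where a_ij = a_ji = -1; a double or triple edge where a_ij * a_ji = 2 or 3), the diagram is a chain of 4 nodes with a double edge at one end; the terminal node there is the unique short simple root (B_4). One simple-root ordering that puts it in standard form is (alpha_4, alpha_3, alpha_1, alpha_2). So the algebra is type B_4, i.e. so(9).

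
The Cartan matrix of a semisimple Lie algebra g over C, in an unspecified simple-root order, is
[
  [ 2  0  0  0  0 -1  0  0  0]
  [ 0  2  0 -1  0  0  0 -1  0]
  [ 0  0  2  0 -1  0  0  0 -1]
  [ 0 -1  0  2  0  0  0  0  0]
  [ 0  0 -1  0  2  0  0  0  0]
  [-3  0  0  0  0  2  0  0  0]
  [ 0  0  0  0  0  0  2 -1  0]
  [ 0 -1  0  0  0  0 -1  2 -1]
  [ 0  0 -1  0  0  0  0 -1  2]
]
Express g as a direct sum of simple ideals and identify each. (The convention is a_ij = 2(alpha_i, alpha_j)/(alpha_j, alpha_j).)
The diagram associated to this matrix has two connected components: the simple roots {alpha_2, alpha_3, alpha_4, alpha_5, alpha_7, alpha_8, alpha_9} form a chain of 6 nodes with one extra node attached to the third node from one end (E_7), and {alpha_1, alpha_6} form two nodes joined by a triple edge (G_2). A semisimple Lie algebra decomposes uniquely as the direct sum of simple ideals, one per connected component of its Dynkin diagram, so g ≅ E_7 ⊕ G_2 (dimension 133 + 14 = 147).

E_7 ⊕ G_2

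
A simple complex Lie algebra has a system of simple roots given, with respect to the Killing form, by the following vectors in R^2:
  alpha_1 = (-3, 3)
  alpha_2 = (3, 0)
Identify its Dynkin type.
Compute the Cartan integers a_ij = 2(alpha_i, alpha_j)/(alpha_j, alpha_j); the resulting 2x2 Cartan matrix is
[[2, -2], [-1, 2]].
The roots have two lengths (squared-length ratio 2:1); the short ones are alpha_{2}. The associated Dynkin diagram is a chain of 2 nodes with a double edge at one end; the terminal node there is the unique short simple root (B_2), so the type is B_2 (the algebra so(5)).

type B_2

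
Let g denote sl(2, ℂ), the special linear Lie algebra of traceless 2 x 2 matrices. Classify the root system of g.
This is sl(2), which has dimension 2^2 - 1 = 3 and rank 2 - 1 = 1 (a Cartan subalgebra is the diagonal traceless matrices). In the classification of classical Lie algebras, the special linear algebra sl(n+1) has type A_n; here n = 1, so the Dynkin diagram is a chain of 1 nodes with single edges (A_1). Hence the type is A_1.

A_1 (sl(2))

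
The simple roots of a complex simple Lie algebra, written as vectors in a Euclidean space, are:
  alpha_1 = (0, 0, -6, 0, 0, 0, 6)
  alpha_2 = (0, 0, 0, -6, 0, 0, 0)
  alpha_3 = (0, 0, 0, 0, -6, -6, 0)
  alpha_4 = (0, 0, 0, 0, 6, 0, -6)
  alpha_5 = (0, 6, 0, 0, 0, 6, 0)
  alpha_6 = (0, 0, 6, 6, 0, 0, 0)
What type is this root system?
B_6

Compute the Cartan integers a_ij = 2(alpha_i, alpha_j)/(alpha_j, alpha_j); the resulting 6x6 Cartan matrix is
[[2, 0, 0, -1, 0, -1], [0, 2, 0, 0, 0, -1], [0, 0, 2, -1, -1, 0], [-1, 0, -1, 2, 0, 0], [0, 0, -1, 0, 2, 0], [-1, -2, 0, 0, 0, 2]].
The roots have two lengths (squared-length ratio 2:1); the short ones are alpha_{2}. The associated Dynkin diagram is a chain of 6 nodes with a double edge at one end; the terminal node there is the unique short simple root (B_6), so the type is B_6 (the algebra so(13)).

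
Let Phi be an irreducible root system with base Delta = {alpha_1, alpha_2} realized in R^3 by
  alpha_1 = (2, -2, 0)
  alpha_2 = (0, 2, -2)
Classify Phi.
A_2 (sl(3))

Compute the Cartan integers a_ij = 2(alpha_i, alpha_j)/(alpha_j, alpha_j); the resulting 2x2 Cartan matrix is
[[2, -1], [-1, 2]].
All simple roots have the same length, so the diagram is simply laced. The associated Dynkin diagram is a chain of 2 nodes with single edges (A_2), so the type is A_2 (the algebra sl(3)).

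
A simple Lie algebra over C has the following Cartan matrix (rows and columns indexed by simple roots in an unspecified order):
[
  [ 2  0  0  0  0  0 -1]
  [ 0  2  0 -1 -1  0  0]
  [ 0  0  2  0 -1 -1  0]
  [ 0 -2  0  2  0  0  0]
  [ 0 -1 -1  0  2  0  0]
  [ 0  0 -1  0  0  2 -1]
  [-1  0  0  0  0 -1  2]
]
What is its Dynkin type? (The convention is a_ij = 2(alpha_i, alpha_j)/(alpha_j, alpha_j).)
The matrix has rank 7 with 2's on the diagonal. Reading the off-diagonal entries as Dynkin edges (a single edge where a_ij = a_ji = -1; a double or triple edge where a_ij * a_ji = 2 or 3), the diagram is a chain of 7 nodes with a double edge at one end; the terminal node there is the unique long simple root (C_7). One simple-root ordering that puts it in standard form is (alpha_1, alpha_7, alpha_6, alpha_3, alpha_5, alpha_2, alpha_4). So the algebra is type C_7, i.e. sp(14).

C7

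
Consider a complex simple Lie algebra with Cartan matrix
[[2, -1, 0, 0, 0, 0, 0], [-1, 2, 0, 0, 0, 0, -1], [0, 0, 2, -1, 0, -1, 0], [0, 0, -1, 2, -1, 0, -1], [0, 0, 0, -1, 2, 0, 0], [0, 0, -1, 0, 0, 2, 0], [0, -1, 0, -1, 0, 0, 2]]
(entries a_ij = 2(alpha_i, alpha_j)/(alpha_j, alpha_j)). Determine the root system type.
The matrix has rank 7 with 2's on the diagonal. Reading the off-diagonal entries as Dynkin edges (a single edge where a_ij = a_ji = -1; a double or triple edge where a_ij * a_ji = 2 or 3), the diagram is a chain of 6 nodes with one extra node attached to the third node from one end (E_7). One simple-root ordering that puts it in standard form is (alpha_6, alpha_5, alpha_3, alpha_4, alpha_7, alpha_2, alpha_1). So the algebra is type E_7.

E_7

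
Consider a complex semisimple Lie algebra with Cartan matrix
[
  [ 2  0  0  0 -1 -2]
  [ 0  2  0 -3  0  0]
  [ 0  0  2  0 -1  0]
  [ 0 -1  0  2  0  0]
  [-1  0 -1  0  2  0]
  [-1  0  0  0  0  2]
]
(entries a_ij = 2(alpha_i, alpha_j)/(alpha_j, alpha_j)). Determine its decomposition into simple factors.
B4 ⊕ G2

The diagram associated to this matrix has two connected components: the simple roots {alpha_1, alpha_3, alpha_5, alpha_6} form a chain of 4 nodes with a double edge at one end; the terminal node there is the unique short simple root (B_4), and {alpha_2, alpha_4} form two nodes joined by a triple edge (G_2). A semisimple Lie algebra decomposes uniquely as the direct sum of simple ideals, one per connected component of its Dynkin diagram, so g ≅ B_4 ⊕ G_2 (dimension 36 + 14 = 50).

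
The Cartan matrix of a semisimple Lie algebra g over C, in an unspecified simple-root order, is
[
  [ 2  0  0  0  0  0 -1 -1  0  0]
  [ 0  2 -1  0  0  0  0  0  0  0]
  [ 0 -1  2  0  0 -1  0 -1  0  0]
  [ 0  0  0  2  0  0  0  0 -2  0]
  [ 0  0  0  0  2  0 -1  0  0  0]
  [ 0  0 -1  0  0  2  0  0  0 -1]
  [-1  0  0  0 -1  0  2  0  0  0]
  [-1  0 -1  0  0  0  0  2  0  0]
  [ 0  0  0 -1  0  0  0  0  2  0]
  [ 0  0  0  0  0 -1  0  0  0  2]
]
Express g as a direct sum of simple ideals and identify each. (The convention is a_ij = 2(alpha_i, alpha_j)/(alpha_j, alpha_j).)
B2 + E8

The diagram associated to this matrix has two connected components: the simple roots {alpha_4, alpha_9} form a chain of 2 nodes with a double edge at one end; the terminal node there is the unique short simple root (B_2), and {alpha_1, alpha_2, alpha_3, alpha_5, alpha_6, alpha_7, alpha_8, alpha_10} form a chain of 7 nodes with one extra node attached to the third node from one end (E_8). A semisimple Lie algebra decomposes uniquely as the direct sum of simple ideals, one per connected component of its Dynkin diagram, so g ≅ B_2 ⊕ E_8 (dimension 10 + 248 = 258).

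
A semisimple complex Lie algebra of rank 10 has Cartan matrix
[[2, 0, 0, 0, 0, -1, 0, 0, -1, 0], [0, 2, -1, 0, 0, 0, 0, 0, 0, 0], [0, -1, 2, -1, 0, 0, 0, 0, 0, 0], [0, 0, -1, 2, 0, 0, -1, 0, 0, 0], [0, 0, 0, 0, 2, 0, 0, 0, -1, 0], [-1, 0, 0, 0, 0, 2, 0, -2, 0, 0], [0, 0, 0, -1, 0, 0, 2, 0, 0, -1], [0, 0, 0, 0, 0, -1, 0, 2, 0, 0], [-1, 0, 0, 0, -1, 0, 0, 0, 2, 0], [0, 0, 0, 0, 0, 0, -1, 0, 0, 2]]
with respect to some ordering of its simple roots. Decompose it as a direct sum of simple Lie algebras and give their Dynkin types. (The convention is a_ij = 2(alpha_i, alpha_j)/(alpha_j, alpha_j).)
A_5 ⊕ B_5

The diagram associated to this matrix has two connected components: the simple roots {alpha_2, alpha_3, alpha_4, alpha_7, alpha_10} form a chain of 5 nodes with single edges (A_5), and {alpha_1, alpha_5, alpha_6, alpha_8, alpha_9} form a chain of 5 nodes with a double edge at one end; the terminal node there is the unique short simple root (B_5). A semisimple Lie algebra decomposes uniquely as the direct sum of simple ideals, one per connected component of its Dynkin diagram, so g ≅ A_5 ⊕ B_5 (dimension 35 + 55 = 90).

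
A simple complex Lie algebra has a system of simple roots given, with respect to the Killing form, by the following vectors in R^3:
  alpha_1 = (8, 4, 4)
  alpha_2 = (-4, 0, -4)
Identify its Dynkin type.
Compute the Cartan integers a_ij = 2(alpha_i, alpha_j)/(alpha_j, alpha_j); the resulting 2x2 Cartan matrix is
[[2, -3], [-1, 2]].
The roots have two lengths (squared-length ratio 3:1); the short ones are alpha_{2}. The associated Dynkin diagram is two nodes joined by a triple edge (G_2), so the type is G_2.

G2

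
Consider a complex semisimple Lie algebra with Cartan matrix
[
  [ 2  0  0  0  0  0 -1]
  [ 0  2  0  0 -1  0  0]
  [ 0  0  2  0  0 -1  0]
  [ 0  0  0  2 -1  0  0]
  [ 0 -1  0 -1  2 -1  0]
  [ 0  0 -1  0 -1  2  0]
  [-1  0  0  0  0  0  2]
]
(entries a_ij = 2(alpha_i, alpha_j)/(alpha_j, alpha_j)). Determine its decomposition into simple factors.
The diagram associated to this matrix has two connected components: the simple roots {alpha_1, alpha_7} form a chain of 2 nodes with single edges (A_2), and {alpha_2, alpha_3, alpha_4, alpha_5, alpha_6} form a chain of 3 nodes with a fork of two nodes at one end (D_5). A semisimple Lie algebra decomposes uniquely as the direct sum of simple ideals, one per connected component of its Dynkin diagram, so g ≅ A_2 ⊕ D_5 (dimension 8 + 45 = 53).

A_2 + D_5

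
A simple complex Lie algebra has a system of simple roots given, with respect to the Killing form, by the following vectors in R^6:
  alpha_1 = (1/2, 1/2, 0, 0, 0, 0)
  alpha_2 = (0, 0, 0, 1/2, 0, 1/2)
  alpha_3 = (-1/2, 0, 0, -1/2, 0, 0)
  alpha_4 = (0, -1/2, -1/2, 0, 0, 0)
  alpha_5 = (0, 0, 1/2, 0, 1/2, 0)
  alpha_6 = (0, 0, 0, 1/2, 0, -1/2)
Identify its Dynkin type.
D_6

Compute the Cartan integers a_ij = 2(alpha_i, alpha_j)/(alpha_j, alpha_j); the resulting 6x6 Cartan matrix is
[[2, 0, -1, -1, 0, 0], [0, 2, -1, 0, 0, 0], [-1, -1, 2, 0, 0, -1], [-1, 0, 0, 2, -1, 0], [0, 0, 0, -1, 2, 0], [0, 0, -1, 0, 0, 2]].
All simple roots have the same length, so the diagram is simply laced. The associated Dynkin diagram is a chain of 4 nodes with a fork of two nodes at one end (D_6), so the type is D_6 (the algebra so(12)).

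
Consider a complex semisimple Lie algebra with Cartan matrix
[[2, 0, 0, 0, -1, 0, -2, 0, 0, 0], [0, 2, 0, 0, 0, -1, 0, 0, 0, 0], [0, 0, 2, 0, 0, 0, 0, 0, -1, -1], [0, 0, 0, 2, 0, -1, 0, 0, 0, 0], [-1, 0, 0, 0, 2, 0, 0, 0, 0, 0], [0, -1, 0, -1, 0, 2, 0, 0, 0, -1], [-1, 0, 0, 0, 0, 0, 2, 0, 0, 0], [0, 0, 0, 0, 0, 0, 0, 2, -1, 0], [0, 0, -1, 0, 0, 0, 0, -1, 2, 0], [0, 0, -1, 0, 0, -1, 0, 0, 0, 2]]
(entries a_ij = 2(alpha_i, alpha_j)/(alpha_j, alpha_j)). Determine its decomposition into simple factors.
The diagram associated to this matrix has two connected components: the simple roots {alpha_1, alpha_5, alpha_7} form a chain of 3 nodes with a double edge at one end; the terminal node there is the unique short simple root (B_3), and {alpha_2, alpha_3, alpha_4, alpha_6, alpha_8, alpha_9, alpha_10} form a chain of 5 nodes with a fork of two nodes at one end (D_7). A semisimple Lie algebra decomposes uniquely as the direct sum of simple ideals, one per connected component of its Dynkin diagram, so g ≅ B_3 ⊕ D_7 (dimension 21 + 91 = 112).

type B_3 + type D_7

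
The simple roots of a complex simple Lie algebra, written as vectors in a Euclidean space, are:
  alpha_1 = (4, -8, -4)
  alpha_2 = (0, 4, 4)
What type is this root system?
Compute the Cartan integers a_ij = 2(alpha_i, alpha_j)/(alpha_j, alpha_j); the resulting 2x2 Cartan matrix is
[[2, -3], [-1, 2]].
The roots have two lengths (squared-length ratio 3:1); the short ones are alpha_{2}. The associated Dynkin diagram is two nodes joined by a triple edge (G_2), so the type is G_2.

G_2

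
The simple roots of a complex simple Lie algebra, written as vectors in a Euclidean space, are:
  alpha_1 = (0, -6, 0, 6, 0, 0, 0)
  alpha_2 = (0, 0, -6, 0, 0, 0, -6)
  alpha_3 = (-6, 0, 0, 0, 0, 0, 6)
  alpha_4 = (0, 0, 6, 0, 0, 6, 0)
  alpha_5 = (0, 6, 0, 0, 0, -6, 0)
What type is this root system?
A5

Compute the Cartan integers a_ij = 2(alpha_i, alpha_j)/(alpha_j, alpha_j); the resulting 5x5 Cartan matrix is
[[2, 0, 0, 0, -1], [0, 2, -1, -1, 0], [0, -1, 2, 0, 0], [0, -1, 0, 2, -1], [-1, 0, 0, -1, 2]].
All simple roots have the same length, so the diagram is simply laced. The associated Dynkin diagram is a chain of 5 nodes with single edges (A_5), so the type is A_5 (the algebra sl(6)).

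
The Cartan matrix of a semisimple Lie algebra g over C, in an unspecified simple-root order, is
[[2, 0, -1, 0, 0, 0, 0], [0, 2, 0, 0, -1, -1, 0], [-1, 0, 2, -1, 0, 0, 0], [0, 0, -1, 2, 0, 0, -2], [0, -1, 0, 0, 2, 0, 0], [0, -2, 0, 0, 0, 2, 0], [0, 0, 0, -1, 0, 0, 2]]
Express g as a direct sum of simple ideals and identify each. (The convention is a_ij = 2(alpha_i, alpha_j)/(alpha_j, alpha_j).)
The diagram associated to this matrix has two connected components: the simple roots {alpha_1, alpha_3, alpha_4, alpha_7} form a chain of 4 nodes with a double edge at one end; the terminal node there is the unique short simple root (B_4), and {alpha_2, alpha_5, alpha_6} form a chain of 3 nodes with a double edge at one end; the terminal node there is the unique long simple root (C_3). A semisimple Lie algebra decomposes uniquely as the direct sum of simple ideals, one per connected component of its Dynkin diagram, so g ≅ B_4 ⊕ C_3 (dimension 36 + 21 = 57).

type B_4 ⊕ type C_3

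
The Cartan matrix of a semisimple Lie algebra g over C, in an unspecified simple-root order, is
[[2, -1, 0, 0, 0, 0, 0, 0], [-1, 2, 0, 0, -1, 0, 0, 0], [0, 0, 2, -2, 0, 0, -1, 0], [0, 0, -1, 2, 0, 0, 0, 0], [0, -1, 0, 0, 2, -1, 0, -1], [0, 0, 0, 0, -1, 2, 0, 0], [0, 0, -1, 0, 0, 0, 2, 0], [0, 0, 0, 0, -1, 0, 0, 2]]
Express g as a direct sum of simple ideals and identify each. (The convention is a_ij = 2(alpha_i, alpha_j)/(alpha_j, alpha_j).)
B_3 (so(7)) ⊕ D_5 (so(10))

The diagram associated to this matrix has two connected components: the simple roots {alpha_3, alpha_4, alpha_7} form a chain of 3 nodes with a double edge at one end; the terminal node there is the unique short simple root (B_3), and {alpha_1, alpha_2, alpha_5, alpha_6, alpha_8} form a chain of 3 nodes with a fork of two nodes at one end (D_5). A semisimple Lie algebra decomposes uniquely as the direct sum of simple ideals, one per connected component of its Dynkin diagram, so g ≅ B_3 ⊕ D_5 (dimension 21 + 45 = 66).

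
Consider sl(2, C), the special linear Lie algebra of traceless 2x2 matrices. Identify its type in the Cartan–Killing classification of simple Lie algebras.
This is sl(2), which has dimension 2^2 - 1 = 3 and rank 2 - 1 = 1 (a Cartan subalgebra is the diagonal traceless matrices). In the classification of classical Lie algebras, the special linear algebra sl(n+1) has type A_n; here n = 1, so the Dynkin diagram is a chain of 1 nodes with single edges (A_1). Hence the type is A_1.

A_1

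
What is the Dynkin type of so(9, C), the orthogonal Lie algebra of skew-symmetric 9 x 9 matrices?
This is so(9) with 9 odd, which has dimension 9(9-1)/2 = 36 and rank (9-1)/2 = 4. In the classification of classical Lie algebras, the orthogonal algebra so(2n+1) in an odd number of variables has type B_n; here n = 4, so the Dynkin diagram is a chain of 4 nodes with a double edge at one end; the terminal node there is the unique short simple root (B_4). Hence the type is B_4.

B4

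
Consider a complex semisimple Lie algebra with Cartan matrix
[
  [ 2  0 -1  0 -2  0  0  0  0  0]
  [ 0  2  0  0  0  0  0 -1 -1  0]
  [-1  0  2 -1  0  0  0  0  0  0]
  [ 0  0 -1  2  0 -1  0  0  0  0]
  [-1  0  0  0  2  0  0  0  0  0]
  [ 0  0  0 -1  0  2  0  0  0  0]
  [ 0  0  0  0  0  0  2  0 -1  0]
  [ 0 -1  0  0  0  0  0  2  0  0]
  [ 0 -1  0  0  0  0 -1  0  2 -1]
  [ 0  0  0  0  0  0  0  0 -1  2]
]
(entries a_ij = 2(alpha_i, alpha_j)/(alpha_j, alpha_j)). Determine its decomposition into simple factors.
The diagram associated to this matrix has two connected components: the simple roots {alpha_1, alpha_3, alpha_4, alpha_5, alpha_6} form a chain of 5 nodes with a double edge at one end; the terminal node there is the unique short simple root (B_5), and {alpha_2, alpha_7, alpha_8, alpha_9, alpha_10} form a chain of 3 nodes with a fork of two nodes at one end (D_5). A semisimple Lie algebra decomposes uniquely as the direct sum of simple ideals, one per connected component of its Dynkin diagram, so g ≅ B_5 ⊕ D_5 (dimension 55 + 45 = 100).

type B_5 + type D_5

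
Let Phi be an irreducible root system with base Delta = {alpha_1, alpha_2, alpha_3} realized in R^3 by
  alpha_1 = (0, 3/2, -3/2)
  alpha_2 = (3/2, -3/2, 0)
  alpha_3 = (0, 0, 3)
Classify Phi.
type C_3

Compute the Cartan integers a_ij = 2(alpha_i, alpha_j)/(alpha_j, alpha_j); the resulting 3x3 Cartan matrix is
[[2, -1, -1], [-1, 2, 0], [-2, 0, 2]].
The roots have two lengths (squared-length ratio 2:1); the short ones are alpha_{1,2}. The associated Dynkin diagram is a chain of 3 nodes with a double edge at one end; the terminal node there is the unique long simple root (C_3), so the type is C_3 (the algebra sp(6)).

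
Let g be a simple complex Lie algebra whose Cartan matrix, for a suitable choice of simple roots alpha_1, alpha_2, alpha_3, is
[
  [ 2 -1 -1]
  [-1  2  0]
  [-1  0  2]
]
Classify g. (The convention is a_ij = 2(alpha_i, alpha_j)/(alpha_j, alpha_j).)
type A_3

The matrix has rank 3 with 2's on the diagonal. Reading the off-diagonal entries as Dynkin edges (a single edge where a_ij = a_ji = -1; a double or triple edge where a_ij * a_ji = 2 or 3), the diagram is a chain of 3 nodes with single edges (A_3). One simple-root ordering that puts it in standard form is (alpha_3, alpha_1, alpha_2). So the algebra is type A_3, i.e. sl(4).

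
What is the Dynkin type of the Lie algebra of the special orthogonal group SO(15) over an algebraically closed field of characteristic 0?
This is so(15) with 15 odd, which has dimension 15(15-1)/2 = 105 and rank (15-1)/2 = 7. In the classification of classical Lie algebras, the orthogonal algebra so(2n+1) in an odd number of variables has type B_n; here n = 7, so the Dynkin diagram is a chain of 7 nodes with a double edge at one end; the terminal node there is the unique short simple root (B_7). Hence the type is B_7.

B_7 (so(15))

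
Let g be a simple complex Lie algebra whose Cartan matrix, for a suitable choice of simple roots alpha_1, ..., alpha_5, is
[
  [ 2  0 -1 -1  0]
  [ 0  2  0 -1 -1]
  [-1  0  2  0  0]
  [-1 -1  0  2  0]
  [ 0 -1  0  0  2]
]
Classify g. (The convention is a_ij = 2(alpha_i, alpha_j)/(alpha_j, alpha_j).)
The matrix has rank 5 with 2's on the diagonal. Reading the off-diagonal entries as Dynkin edges (a single edge where a_ij = a_ji = -1; a double or triple edge where a_ij * a_ji = 2 or 3), the diagram is a chain of 5 nodes with single edges (A_5). One simple-root ordering that puts it in standard form is (alpha_5, alpha_2, alpha_4, alpha_1, alpha_3). So the algebra is type A_5, i.e. sl(6).

A_5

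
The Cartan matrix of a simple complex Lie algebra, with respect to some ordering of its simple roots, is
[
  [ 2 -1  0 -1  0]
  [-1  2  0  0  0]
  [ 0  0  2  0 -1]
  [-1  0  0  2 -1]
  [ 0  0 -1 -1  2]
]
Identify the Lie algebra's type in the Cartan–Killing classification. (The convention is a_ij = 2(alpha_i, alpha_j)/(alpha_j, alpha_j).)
A_5

The matrix has rank 5 with 2's on the diagonal. Reading the off-diagonal entries as Dynkin edges (a single edge where a_ij = a_ji = -1; a double or triple edge where a_ij * a_ji = 2 or 3), the diagram is a chain of 5 nodes with single edges (A_5). One simple-root ordering that puts it in standard form is (alpha_3, alpha_5, alpha_4, alpha_1, alpha_2). So the algebra is type A_5, i.e. sl(6).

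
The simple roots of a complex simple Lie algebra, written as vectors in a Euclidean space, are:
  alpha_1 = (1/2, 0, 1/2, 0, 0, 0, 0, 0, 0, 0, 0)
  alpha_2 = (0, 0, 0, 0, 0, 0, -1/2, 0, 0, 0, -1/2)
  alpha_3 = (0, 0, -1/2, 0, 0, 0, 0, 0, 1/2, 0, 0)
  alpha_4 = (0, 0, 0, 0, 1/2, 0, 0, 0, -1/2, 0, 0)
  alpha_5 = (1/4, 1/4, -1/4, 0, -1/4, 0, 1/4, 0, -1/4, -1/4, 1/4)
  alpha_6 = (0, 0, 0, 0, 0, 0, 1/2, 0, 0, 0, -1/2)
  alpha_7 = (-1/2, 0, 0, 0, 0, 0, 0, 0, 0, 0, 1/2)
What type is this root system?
E_7

Compute the Cartan integers a_ij = 2(alpha_i, alpha_j)/(alpha_j, alpha_j); the resulting 7x7 Cartan matrix is
[[2, 0, -1, 0, 0, 0, -1], [0, 2, 0, 0, -1, 0, -1], [-1, 0, 2, -1, 0, 0, 0], [0, 0, -1, 2, 0, 0, 0], [0, -1, 0, 0, 2, 0, 0], [0, 0, 0, 0, 0, 2, -1], [-1, -1, 0, 0, 0, -1, 2]].
All simple roots have the same length, so the diagram is simply laced. The associated Dynkin diagram is a chain of 6 nodes with one extra node attached to the third node from one end (E_7), so the type is E_7.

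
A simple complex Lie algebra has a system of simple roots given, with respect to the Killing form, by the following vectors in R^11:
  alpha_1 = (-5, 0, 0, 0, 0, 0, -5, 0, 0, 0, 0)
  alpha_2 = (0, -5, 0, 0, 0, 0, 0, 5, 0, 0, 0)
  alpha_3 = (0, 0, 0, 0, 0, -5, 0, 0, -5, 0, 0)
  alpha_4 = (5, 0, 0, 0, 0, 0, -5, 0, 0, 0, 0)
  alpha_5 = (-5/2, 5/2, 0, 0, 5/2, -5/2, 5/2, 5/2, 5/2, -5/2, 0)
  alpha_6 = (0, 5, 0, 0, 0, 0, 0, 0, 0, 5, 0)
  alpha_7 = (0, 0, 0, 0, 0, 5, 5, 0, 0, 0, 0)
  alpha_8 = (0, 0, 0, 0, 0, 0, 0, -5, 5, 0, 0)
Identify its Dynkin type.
Compute the Cartan integers a_ij = 2(alpha_i, alpha_j)/(alpha_j, alpha_j); the resulting 8x8 Cartan matrix is
[[2, 0, 0, 0, 0, 0, -1, 0], [0, 2, 0, 0, 0, -1, 0, -1], [0, 0, 2, 0, 0, 0, -1, -1], [0, 0, 0, 2, -1, 0, -1, 0], [0, 0, 0, -1, 2, 0, 0, 0], [0, -1, 0, 0, 0, 2, 0, 0], [-1, 0, -1, -1, 0, 0, 2, 0], [0, -1, -1, 0, 0, 0, 0, 2]].
All simple roots have the same length, so the diagram is simply laced. The associated Dynkin diagram is a chain of 7 nodes with one extra node attached to the third node from one end (E_8), so the type is E_8.

E_8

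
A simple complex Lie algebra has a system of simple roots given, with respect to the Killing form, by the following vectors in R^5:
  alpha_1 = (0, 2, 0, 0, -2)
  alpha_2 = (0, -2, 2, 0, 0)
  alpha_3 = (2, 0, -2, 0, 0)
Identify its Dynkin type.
A_3

Compute the Cartan integers a_ij = 2(alpha_i, alpha_j)/(alpha_j, alpha_j); the resulting 3x3 Cartan matrix is
[[2, -1, 0], [-1, 2, -1], [0, -1, 2]].
All simple roots have the same length, so the diagram is simply laced. The associated Dynkin diagram is a chain of 3 nodes with single edges (A_3), so the type is A_3 (the algebra sl(4)).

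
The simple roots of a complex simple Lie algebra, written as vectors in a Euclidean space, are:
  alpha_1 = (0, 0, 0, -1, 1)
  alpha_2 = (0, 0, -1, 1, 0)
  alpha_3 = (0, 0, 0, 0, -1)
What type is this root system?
Compute the Cartan integers a_ij = 2(alpha_i, alpha_j)/(alpha_j, alpha_j); the resulting 3x3 Cartan matrix is
[[2, -1, -2], [-1, 2, 0], [-1, 0, 2]].
The roots have two lengths (squared-length ratio 2:1); the short ones are alpha_{3}. The associated Dynkin diagram is a chain of 3 nodes with a double edge at one end; the terminal node there is the unique short simple root (B_3), so the type is B_3 (the algebra so(7)).

type B_3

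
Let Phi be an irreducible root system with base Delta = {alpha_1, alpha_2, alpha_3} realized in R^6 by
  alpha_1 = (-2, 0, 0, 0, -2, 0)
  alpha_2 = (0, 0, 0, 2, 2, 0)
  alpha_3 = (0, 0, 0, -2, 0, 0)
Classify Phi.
Compute the Cartan integers a_ij = 2(alpha_i, alpha_j)/(alpha_j, alpha_j); the resulting 3x3 Cartan matrix is
[[2, -1, 0], [-1, 2, -2], [0, -1, 2]].
The roots have two lengths (squared-length ratio 2:1); the short ones are alpha_{3}. The associated Dynkin diagram is a chain of 3 nodes with a double edge at one end; the terminal node there is the unique short simple root (B_3), so the type is B_3 (the algebra so(7)).

type B_3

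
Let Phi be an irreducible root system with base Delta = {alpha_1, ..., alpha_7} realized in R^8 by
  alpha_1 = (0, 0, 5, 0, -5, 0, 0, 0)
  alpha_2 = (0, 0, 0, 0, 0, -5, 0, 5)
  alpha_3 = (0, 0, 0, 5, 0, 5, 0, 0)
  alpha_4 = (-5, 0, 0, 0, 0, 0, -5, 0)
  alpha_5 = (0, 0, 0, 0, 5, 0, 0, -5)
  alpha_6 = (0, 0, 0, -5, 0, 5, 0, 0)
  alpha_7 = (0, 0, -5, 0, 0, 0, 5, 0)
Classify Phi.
Compute the Cartan integers a_ij = 2(alpha_i, alpha_j)/(alpha_j, alpha_j); the resulting 7x7 Cartan matrix is
[[2, 0, 0, 0, -1, 0, -1], [0, 2, -1, 0, -1, -1, 0], [0, -1, 2, 0, 0, 0, 0], [0, 0, 0, 2, 0, 0, -1], [-1, -1, 0, 0, 2, 0, 0], [0, -1, 0, 0, 0, 2, 0], [-1, 0, 0, -1, 0, 0, 2]].
All simple roots have the same length, so the diagram is simply laced. The associated Dynkin diagram is a chain of 5 nodes with a fork of two nodes at one end (D_7), so the type is D_7 (the algebra so(14)).

D_7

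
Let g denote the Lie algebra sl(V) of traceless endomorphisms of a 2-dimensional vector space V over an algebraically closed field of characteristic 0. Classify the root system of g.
A1

This is sl(2), which has dimension 2^2 - 1 = 3 and rank 2 - 1 = 1 (a Cartan subalgebra is the diagonal traceless matrices). In the classification of classical Lie algebras, the special linear algebra sl(n+1) has type A_n; here n = 1, so the Dynkin diagram is a chain of 1 nodes with single edges (A_1). Hence the type is A_1.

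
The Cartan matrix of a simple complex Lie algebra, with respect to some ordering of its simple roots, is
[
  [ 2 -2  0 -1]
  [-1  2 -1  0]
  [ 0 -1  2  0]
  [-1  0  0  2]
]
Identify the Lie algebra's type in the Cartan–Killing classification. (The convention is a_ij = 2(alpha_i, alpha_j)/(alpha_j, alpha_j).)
F4

The matrix has rank 4 with 2's on the diagonal. Reading the off-diagonal entries as Dynkin edges (a single edge where a_ij = a_ji = -1; a double or triple edge where a_ij * a_ji = 2 or 3), the diagram is a chain of 4 nodes with a double edge between the middle two (F_4). One simple-root ordering that puts it in standard form is (alpha_4, alpha_1, alpha_2, alpha_3). So the algebra is type F_4.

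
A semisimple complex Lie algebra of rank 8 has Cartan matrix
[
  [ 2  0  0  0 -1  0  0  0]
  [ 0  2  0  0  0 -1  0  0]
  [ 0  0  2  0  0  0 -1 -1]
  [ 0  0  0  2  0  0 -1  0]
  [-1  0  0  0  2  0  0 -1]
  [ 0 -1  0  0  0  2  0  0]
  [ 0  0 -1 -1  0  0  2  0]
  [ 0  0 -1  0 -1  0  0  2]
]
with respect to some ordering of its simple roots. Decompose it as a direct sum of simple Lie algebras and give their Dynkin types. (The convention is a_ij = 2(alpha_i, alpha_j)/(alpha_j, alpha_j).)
The diagram associated to this matrix has two connected components: the simple roots {alpha_2, alpha_6} form a chain of 2 nodes with single edges (A_2), and {alpha_1, alpha_3, alpha_4, alpha_5, alpha_7, alpha_8} form a chain of 6 nodes with single edges (A_6). A semisimple Lie algebra decomposes uniquely as the direct sum of simple ideals, one per connected component of its Dynkin diagram, so g ≅ A_2 ⊕ A_6 (dimension 8 + 48 = 56).

A_2 + A_6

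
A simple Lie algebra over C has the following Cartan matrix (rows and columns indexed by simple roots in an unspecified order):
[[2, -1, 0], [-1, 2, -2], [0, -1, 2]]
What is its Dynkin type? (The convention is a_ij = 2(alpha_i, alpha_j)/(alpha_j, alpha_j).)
B3

The matrix has rank 3 with 2's on the diagonal. Reading the off-diagonal entries as Dynkin edges (a single edge where a_ij = a_ji = -1; a double or triple edge where a_ij * a_ji = 2 or 3), the diagram is a chain of 3 nodes with a double edge at one end; the terminal node there is the unique short simple root (B_3). One simple-root ordering that puts it in standard form is (alpha_1, alpha_2, alpha_3). So the algebra is type B_3, i.e. so(7).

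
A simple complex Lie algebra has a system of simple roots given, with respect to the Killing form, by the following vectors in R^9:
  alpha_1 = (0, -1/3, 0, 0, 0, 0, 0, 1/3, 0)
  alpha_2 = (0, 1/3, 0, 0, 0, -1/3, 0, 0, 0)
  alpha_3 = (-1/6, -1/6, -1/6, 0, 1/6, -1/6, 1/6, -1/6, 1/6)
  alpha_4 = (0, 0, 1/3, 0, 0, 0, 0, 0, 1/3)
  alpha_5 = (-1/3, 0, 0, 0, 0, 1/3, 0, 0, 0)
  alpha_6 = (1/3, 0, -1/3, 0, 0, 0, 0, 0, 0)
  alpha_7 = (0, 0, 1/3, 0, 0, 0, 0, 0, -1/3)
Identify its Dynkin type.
type E_7

Compute the Cartan integers a_ij = 2(alpha_i, alpha_j)/(alpha_j, alpha_j); the resulting 7x7 Cartan matrix is
[[2, -1, 0, 0, 0, 0, 0], [-1, 2, 0, 0, -1, 0, 0], [0, 0, 2, 0, 0, 0, -1], [0, 0, 0, 2, 0, -1, 0], [0, -1, 0, 0, 2, -1, 0], [0, 0, 0, -1, -1, 2, -1], [0, 0, -1, 0, 0, -1, 2]].
All simple roots have the same length, so the diagram is simply laced. The associated Dynkin diagram is a chain of 6 nodes with one extra node attached to the third node from one end (E_7), so the type is E_7.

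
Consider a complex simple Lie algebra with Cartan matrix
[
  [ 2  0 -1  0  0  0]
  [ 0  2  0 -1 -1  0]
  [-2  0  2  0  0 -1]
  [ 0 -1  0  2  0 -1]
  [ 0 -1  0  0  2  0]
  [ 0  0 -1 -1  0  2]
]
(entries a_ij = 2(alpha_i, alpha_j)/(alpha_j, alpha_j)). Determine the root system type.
type B_6

The matrix has rank 6 with 2's on the diagonal. Reading the off-diagonal entries as Dynkin edges (a single edge where a_ij = a_ji = -1; a double or triple edge where a_ij * a_ji = 2 or 3), the diagram is a chain of 6 nodes with a double edge at one end; the terminal node there is the unique short simple root (B_6). One simple-root ordering that puts it in standard form is (alpha_5, alpha_2, alpha_4, alpha_6, alpha_3, alpha_1). So the algebra is type B_6, i.e. so(13).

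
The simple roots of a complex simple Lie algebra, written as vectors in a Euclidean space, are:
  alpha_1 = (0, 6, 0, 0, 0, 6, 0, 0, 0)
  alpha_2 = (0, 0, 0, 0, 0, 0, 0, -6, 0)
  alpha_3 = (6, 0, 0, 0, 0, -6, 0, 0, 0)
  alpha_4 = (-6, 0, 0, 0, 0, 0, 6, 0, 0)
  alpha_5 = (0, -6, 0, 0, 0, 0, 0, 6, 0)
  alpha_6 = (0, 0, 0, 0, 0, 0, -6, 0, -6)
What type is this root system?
B_6

Compute the Cartan integers a_ij = 2(alpha_i, alpha_j)/(alpha_j, alpha_j); the resulting 6x6 Cartan matrix is
[[2, 0, -1, 0, -1, 0], [0, 2, 0, 0, -1, 0], [-1, 0, 2, -1, 0, 0], [0, 0, -1, 2, 0, -1], [-1, -2, 0, 0, 2, 0], [0, 0, 0, -1, 0, 2]].
The roots have two lengths (squared-length ratio 2:1); the short ones are alpha_{2}. The associated Dynkin diagram is a chain of 6 nodes with a double edge at one end; the terminal node there is the unique short simple root (B_6), so the type is B_6 (the algebra so(13)).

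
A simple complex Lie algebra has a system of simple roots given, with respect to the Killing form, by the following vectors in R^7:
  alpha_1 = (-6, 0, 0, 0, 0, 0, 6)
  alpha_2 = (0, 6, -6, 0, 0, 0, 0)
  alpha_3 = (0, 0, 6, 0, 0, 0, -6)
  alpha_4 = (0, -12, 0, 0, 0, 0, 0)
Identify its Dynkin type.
Compute the Cartan integers a_ij = 2(alpha_i, alpha_j)/(alpha_j, alpha_j); the resulting 4x4 Cartan matrix is
[[2, 0, -1, 0], [0, 2, -1, -1], [-1, -1, 2, 0], [0, -2, 0, 2]].
The roots have two lengths (squared-length ratio 2:1); the short ones are alpha_{1,2,3}. The associated Dynkin diagram is a chain of 4 nodes with a double edge at one end; the terminal node there is the unique long simple root (C_4), so the type is C_4 (the algebra sp(8)).

C4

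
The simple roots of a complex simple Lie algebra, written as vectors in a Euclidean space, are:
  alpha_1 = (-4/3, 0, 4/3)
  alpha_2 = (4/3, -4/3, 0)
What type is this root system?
A_2 (sl(3))

Compute the Cartan integers a_ij = 2(alpha_i, alpha_j)/(alpha_j, alpha_j); the resulting 2x2 Cartan matrix is
[[2, -1], [-1, 2]].
All simple roots have the same length, so the diagram is simply laced. The associated Dynkin diagram is a chain of 2 nodes with single edges (A_2), so the type is A_2 (the algebra sl(3)).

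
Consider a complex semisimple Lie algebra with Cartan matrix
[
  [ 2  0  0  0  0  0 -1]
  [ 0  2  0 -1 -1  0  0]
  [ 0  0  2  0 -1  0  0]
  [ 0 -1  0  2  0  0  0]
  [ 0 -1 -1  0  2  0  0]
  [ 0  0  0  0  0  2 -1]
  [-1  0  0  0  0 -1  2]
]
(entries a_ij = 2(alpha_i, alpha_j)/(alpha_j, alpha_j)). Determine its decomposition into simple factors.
A3 + A4

The diagram associated to this matrix has two connected components: the simple roots {alpha_1, alpha_6, alpha_7} form a chain of 3 nodes with single edges (A_3), and {alpha_2, alpha_3, alpha_4, alpha_5} form a chain of 4 nodes with single edges (A_4). A semisimple Lie algebra decomposes uniquely as the direct sum of simple ideals, one per connected component of its Dynkin diagram, so g ≅ A_3 ⊕ A_4 (dimension 15 + 24 = 39).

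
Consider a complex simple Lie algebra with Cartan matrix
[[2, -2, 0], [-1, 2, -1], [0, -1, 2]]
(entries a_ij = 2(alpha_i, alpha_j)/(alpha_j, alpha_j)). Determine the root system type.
C_3 (sp(6))

The matrix has rank 3 with 2's on the diagonal. Reading the off-diagonal entries as Dynkin edges (a single edge where a_ij = a_ji = -1; a double or triple edge where a_ij * a_ji = 2 or 3), the diagram is a chain of 3 nodes with a double edge at one end; the terminal node there is the unique long simple root (C_3). One simple-root ordering that puts it in standard form is (alpha_3, alpha_2, alpha_1). So the algebra is type C_3, i.e. sp(6).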